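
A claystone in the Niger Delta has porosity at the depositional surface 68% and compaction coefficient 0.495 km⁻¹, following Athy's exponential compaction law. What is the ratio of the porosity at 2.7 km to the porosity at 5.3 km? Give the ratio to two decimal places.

3.62

φ(z₁)/φ(z₂) = e^(−c·z₁)/e^(−c·z₂) = e^{c(z₂−z₁)}
= exp(0.495 × 2.6) = exp(1.287) = 3.6219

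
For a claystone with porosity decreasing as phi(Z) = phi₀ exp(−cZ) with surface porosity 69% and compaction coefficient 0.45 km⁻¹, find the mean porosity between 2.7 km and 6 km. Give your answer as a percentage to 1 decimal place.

10.7%

⟨phi⟩ = (1/(Z₂−Z₁)) ∫ phi₀ e^(−cZ) dZ = phi₀·(e^(−c·Z₁) − e^(−c·Z₂)) / (c·(Z₂−Z₁))
e^(−0.45×2.7) = 0.2967; e^(−0.45×6) = 0.0672
⟨phi⟩ = 0.69 × (0.2967 − 0.0672) / (0.45 × 3.3) = 0.69 × 0.1545 = 0.1066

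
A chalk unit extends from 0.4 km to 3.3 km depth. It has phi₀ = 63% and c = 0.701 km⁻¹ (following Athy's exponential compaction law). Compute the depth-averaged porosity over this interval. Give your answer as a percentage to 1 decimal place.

20.3%

⟨phi⟩ = (1/(d₂−d₁)) ∫ phi₀ e^(−cd) dd = phi₀·(e^(−c·d₁) − e^(−c·d₂)) / (c·(d₂−d₁))
e^(−0.701×0.4) = 0.7555; e^(−0.701×3.3) = 0.0989
⟨phi⟩ = 0.63 × (0.7555 − 0.0989) / (0.701 × 2.9) = 0.63 × 0.3230 = 0.2035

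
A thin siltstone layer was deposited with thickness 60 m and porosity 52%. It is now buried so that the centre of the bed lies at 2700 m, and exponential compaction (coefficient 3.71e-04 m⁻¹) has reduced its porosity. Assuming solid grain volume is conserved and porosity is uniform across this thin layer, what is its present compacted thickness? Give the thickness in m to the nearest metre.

Working in km (1 km = 1000 m; c in km⁻¹ = c in m⁻¹ × 1000):
Porosity at 2.7 km: n = 0.52·exp(−0.371×2.7) = 0.1910
Solid-volume conservation: h(1−n) = h₀(1−n₀) ⇒ h = h₀·(1−n₀)/(1−n)
h = 0.06 × (1 − 0.52)/(1 − 0.1910) = 0.06 × 0.5933 = 0.0356 km

36 m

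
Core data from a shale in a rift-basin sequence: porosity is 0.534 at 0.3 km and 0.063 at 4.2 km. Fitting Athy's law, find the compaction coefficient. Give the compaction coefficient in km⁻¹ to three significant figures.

0.548 km⁻¹

Athy: φ(d) = φ₀ e^(−βd) ⇒ φ₁/φ₂ = e^{β(d₂−d₁)} ⇒ β = ln(φ₁/φ₂)/(d₂−d₁)
β = ln(0.534/0.063) / (4.2 − 0.3) = ln(8.476) / 3.9 = 2.1373 / 3.9 = 0.548 km⁻¹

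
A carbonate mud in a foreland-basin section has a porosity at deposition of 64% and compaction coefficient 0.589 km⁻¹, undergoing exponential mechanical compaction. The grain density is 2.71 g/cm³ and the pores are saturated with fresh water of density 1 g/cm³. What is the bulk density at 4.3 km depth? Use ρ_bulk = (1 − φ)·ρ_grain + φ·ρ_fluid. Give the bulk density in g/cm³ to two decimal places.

Porosity at depth: phi = 0.64·exp(−0.589×4.3) = 0.64×0.0794 = 0.0508
Bulk density: ρ_b = (1−phi)ρ_g + phi·ρ_f = 0.9492×2.71 + 0.0508×1
       = 2.572 + 0.051 = 2.623 g/cm³

2.62 g/cm³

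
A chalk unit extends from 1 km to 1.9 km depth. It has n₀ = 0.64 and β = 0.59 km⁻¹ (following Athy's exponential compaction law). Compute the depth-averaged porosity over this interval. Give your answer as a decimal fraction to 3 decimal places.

0.275

⟨n⟩ = (1/(d₂−d₁)) ∫ n₀ e^(−βd) dd = n₀·(e^(−β·d₁) − e^(−β·d₂)) / (β·(d₂−d₁))
e^(−0.59×1) = 0.5543; e^(−0.59×1.9) = 0.3260
⟨n⟩ = 0.64 × (0.5543 − 0.3260) / (0.59 × 0.9) = 0.64 × 0.4301 = 0.2753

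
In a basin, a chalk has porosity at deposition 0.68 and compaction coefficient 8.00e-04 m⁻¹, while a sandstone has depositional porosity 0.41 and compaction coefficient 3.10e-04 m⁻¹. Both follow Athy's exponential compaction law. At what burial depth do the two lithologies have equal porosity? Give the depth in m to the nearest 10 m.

Working in km (1 km = 1000 m; β in km⁻¹ = β in m⁻¹ × 1000):
Set φ₀ₐ e^(−βₐz) = φ₀ᵦ e^(−βᵦz) ⇒ ln(φ₀ₐ/φ₀ᵦ) = (βₐ − βᵦ)·z
z = ln(0.68/0.41) / (0.8 − 0.31) = 0.5059 / 0.49 = 1.033 km

1030 m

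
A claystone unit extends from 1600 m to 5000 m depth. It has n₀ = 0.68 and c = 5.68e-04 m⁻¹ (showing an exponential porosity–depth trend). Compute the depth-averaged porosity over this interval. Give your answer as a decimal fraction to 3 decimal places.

Working in km (1 km = 1000 m; c in km⁻¹ = c in m⁻¹ × 1000):
⟨n⟩ = (1/(d₂−d₁)) ∫ n₀ e^(−cd) dd = n₀·(e^(−c·d₁) − e^(−c·d₂)) / (c·(d₂−d₁))
e^(−0.568×1.6) = 0.4030; e^(−0.568×5) = 0.0584
⟨n⟩ = 0.68 × (0.4030 − 0.0584) / (0.568 × 3.4) = 0.68 × 0.1784 = 0.1213

0.121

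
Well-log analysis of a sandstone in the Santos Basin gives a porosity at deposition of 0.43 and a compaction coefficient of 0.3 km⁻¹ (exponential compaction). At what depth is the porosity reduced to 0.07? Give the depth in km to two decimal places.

6.05 km

Invert Athy's law: Z = ln(φ₀/φ) / c
Z = ln(0.43/0.07) / 0.3 = ln(6.143) / 0.3 = 1.8153 / 0.3 = 6.051 km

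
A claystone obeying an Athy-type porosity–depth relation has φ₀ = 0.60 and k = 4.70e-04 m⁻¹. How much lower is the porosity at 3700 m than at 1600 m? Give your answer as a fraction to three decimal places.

Working in km (1 km = 1000 m; k in km⁻¹ = k in m⁻¹ × 1000):
φ(1.6) = 0.6·e^(−0.47×1.6) = 0.2829
φ(3.7) = 0.6·e^(−0.47×3.7) = 0.1054
Δφ = 0.2829 − 0.1054 = 0.1774

0.177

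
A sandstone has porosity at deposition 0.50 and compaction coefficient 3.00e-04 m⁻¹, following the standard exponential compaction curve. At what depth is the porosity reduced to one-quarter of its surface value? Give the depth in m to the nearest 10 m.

4620 m

Working in km (1 km = 1000 m; β in km⁻¹ = β in m⁻¹ × 1000):
phi/phi₀ = 1/4 ⇒ exp(−β·Z) = 1/4 ⇒ Z = ln(4) / β
Z = 1.3863 / 0.3 = 4.621 km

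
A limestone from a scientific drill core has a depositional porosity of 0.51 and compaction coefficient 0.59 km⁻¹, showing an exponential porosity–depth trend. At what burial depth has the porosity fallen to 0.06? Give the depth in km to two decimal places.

3.63 km

Invert Athy's law: Z = ln(phi₀/phi) / c
Z = ln(0.51/0.06) / 0.59 = ln(8.5) / 0.59 = 2.1401 / 0.59 = 3.627 km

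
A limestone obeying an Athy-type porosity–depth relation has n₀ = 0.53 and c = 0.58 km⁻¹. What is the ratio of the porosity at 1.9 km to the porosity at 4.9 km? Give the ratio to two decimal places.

n(Z₁)/n(Z₂) = e^(−c·Z₁)/e^(−c·Z₂) = e^{c(Z₂−Z₁)}
= exp(0.58 × 3) = exp(1.74) = 5.6973

5.70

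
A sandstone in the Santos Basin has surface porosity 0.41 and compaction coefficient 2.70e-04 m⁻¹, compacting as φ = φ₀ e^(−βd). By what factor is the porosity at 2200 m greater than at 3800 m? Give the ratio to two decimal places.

1.54

Working in km (1 km = 1000 m; β in km⁻¹ = β in m⁻¹ × 1000):
φ(d₁)/φ(d₂) = e^(−β·d₁)/e^(−β·d₂) = e^{β(d₂−d₁)}
= exp(0.27 × 1.6) = exp(0.432) = 1.5403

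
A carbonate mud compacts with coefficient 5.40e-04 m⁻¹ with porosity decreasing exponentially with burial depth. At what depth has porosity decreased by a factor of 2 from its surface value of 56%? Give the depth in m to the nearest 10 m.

1280 m

Working in km (1 km = 1000 m; c in km⁻¹ = c in m⁻¹ × 1000):
φ/φ₀ = 1/2 ⇒ exp(−c·d) = 1/2 ⇒ d = ln(2) / c
d = 0.6931 / 0.54 = 1.284 km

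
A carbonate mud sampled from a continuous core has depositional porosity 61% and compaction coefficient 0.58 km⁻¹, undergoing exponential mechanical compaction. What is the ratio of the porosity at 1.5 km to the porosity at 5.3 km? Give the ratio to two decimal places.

phi(d₁)/phi(d₂) = e^(−β·d₁)/e^(−β·d₂) = e^{β(d₂−d₁)}
= exp(0.58 × 3.8) = exp(2.204) = 9.0612

9.06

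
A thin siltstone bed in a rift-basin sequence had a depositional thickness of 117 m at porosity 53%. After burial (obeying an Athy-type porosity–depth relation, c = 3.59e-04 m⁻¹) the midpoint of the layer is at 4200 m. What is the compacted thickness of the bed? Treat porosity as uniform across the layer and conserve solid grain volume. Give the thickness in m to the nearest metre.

62 m

Working in km (1 km = 1000 m; c in km⁻¹ = c in m⁻¹ × 1000):
Porosity at 4.2 km: phi = 0.53·exp(−0.359×4.2) = 0.1173
Solid-volume conservation: h(1−phi) = h₀(1−phi₀) ⇒ h = h₀·(1−phi₀)/(1−phi)
h = 0.117 × (1 − 0.53)/(1 − 0.1173) = 0.117 × 0.5325 = 0.0623 km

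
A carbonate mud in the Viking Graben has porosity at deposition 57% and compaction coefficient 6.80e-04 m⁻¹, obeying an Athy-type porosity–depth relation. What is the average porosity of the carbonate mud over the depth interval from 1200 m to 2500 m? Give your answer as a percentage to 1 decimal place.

16.7%

Working in km (1 km = 1000 m; k in km⁻¹ = k in m⁻¹ × 1000):
⟨φ⟩ = (1/(Z₂−Z₁)) ∫ φ₀ e^(−kZ) dZ = φ₀·(e^(−k·Z₁) − e^(−k·Z₂)) / (k·(Z₂−Z₁))
e^(−0.68×1.2) = 0.4422; e^(−0.68×2.5) = 0.1827
⟨φ⟩ = 0.57 × (0.4422 − 0.1827) / (0.68 × 1.3) = 0.57 × 0.2936 = 0.1673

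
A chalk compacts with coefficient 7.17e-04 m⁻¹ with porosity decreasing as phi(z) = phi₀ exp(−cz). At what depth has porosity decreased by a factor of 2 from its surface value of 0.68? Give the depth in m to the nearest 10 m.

Working in km (1 km = 1000 m; c in km⁻¹ = c in m⁻¹ × 1000):
phi/phi₀ = 1/2 ⇒ exp(−c·z) = 1/2 ⇒ z = ln(2) / c
z = 0.6931 / 0.717 = 0.967 km

970 m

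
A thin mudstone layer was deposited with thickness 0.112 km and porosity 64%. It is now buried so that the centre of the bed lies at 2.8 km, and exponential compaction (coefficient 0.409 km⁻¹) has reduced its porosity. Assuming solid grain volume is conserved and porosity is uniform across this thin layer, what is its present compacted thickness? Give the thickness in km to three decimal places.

0.051 km

Porosity at 2.8 km: n = 0.64·exp(−0.409×2.8) = 0.2036
Solid-volume conservation: h(1−n) = h₀(1−n₀) ⇒ h = h₀·(1−n₀)/(1−n)
h = 0.112 × (1 − 0.64)/(1 − 0.2036) = 0.112 × 0.4520 = 0.0506 km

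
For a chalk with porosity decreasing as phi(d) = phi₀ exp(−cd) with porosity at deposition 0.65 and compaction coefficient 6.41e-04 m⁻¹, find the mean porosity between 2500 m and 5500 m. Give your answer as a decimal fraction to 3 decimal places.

Working in km (1 km = 1000 m; c in km⁻¹ = c in m⁻¹ × 1000):
⟨phi⟩ = (1/(d₂−d₁)) ∫ phi₀ e^(−cd) dd = phi₀·(e^(−c·d₁) − e^(−c·d₂)) / (c·(d₂−d₁))
e^(−0.641×2.5) = 0.2014; e^(−0.641×5.5) = 0.0294
⟨phi⟩ = 0.65 × (0.2014 − 0.0294) / (0.641 × 3) = 0.65 × 0.0894 = 0.0581

0.058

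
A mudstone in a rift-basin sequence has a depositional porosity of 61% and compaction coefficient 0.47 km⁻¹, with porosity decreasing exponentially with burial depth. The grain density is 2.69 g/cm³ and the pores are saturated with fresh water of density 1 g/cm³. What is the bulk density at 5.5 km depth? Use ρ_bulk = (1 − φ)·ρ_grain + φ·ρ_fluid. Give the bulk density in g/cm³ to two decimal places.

Porosity at depth: φ = 0.61·exp(−0.47×5.5) = 0.61×0.0754 = 0.0460
Bulk density: ρ_b = (1−φ)ρ_g + φ·ρ_f = 0.9540×2.69 + 0.0460×1
       = 2.566 + 0.046 = 2.612 g/cm³

2.61 g/cm³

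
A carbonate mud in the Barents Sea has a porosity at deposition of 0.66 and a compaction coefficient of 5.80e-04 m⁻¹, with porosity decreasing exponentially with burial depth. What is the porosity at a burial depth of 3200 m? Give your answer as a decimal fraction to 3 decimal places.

Working in km (1 km = 1000 m; β in km⁻¹ = β in m⁻¹ × 1000):
φ = φ₀·exp(−β·d) = 0.66 × exp(−0.58 × 3.2) = 0.66 × exp(−1.856)
  = 0.66 × 0.1563 = 0.1032

0.103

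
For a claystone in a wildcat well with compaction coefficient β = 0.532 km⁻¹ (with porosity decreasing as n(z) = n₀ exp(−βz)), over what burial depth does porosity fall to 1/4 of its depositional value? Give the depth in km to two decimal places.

n/n₀ = 1/4 ⇒ exp(−β·z) = 1/4 ⇒ z = ln(4) / β
z = 1.3863 / 0.532 = 2.606 km

2.61 km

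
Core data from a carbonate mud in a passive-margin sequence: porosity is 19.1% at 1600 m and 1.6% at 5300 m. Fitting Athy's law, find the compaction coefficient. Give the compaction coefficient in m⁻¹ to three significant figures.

Working in km (1 km = 1000 m; c in km⁻¹ = c in m⁻¹ × 1000):
Athy: phi(Z) = phi₀ e^(−cZ) ⇒ phi₁/phi₂ = e^{c(Z₂−Z₁)} ⇒ c = ln(phi₁/phi₂)/(Z₂−Z₁)
c = ln(0.191/0.016) / (5.3 − 1.6) = ln(11.94) / 3.7 = 2.4797 / 3.7 = 0.6702 km⁻¹

0.000670 m⁻¹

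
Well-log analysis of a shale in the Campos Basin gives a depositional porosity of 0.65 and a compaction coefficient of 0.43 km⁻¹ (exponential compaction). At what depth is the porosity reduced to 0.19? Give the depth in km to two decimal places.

Invert Athy's law: Z = ln(phi₀/phi) / c
Z = ln(0.65/0.19) / 0.43 = ln(3.421) / 0.43 = 1.2299 / 0.43 = 2.860 km

2.86 km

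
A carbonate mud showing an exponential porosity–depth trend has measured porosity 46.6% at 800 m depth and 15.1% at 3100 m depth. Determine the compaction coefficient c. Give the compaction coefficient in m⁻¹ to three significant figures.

Working in km (1 km = 1000 m; c in km⁻¹ = c in m⁻¹ × 1000):
Athy: phi(Z) = phi₀ e^(−cZ) ⇒ phi₁/phi₂ = e^{c(Z₂−Z₁)} ⇒ c = ln(phi₁/phi₂)/(Z₂−Z₁)
c = ln(0.466/0.151) / (3.1 − 0.8) = ln(3.086) / 2.3 = 1.1269 / 2.3 = 0.49 km⁻¹

0.000490 m⁻¹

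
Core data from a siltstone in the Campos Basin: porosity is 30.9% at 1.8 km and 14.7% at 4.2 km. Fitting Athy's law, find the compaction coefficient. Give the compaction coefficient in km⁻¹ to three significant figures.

Athy: n(d) = n₀ e^(−βd) ⇒ n₁/n₂ = e^{β(d₂−d₁)} ⇒ β = ln(n₁/n₂)/(d₂−d₁)
β = ln(0.309/0.147) / (4.2 − 1.8) = ln(2.102) / 2.4 = 0.7429 / 2.4 = 0.3095 km⁻¹

0.310 km⁻¹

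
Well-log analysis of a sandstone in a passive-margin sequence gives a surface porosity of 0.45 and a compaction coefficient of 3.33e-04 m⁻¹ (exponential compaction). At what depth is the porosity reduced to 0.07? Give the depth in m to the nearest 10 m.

5590 m

Working in km (1 km = 1000 m; c in km⁻¹ = c in m⁻¹ × 1000):
Invert Athy's law: z = ln(phi₀/phi) / c
z = ln(0.45/0.07) / 0.333 = ln(6.429) / 0.333 = 1.8608 / 0.333 = 5.588 km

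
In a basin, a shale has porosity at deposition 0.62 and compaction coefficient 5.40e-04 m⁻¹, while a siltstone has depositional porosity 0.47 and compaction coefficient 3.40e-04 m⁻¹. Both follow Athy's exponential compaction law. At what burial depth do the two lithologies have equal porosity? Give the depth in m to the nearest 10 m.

1380 m

Working in km (1 km = 1000 m; β in km⁻¹ = β in m⁻¹ × 1000):
Set φ₀ₐ e^(−βₐZ) = φ₀ᵦ e^(−βᵦZ) ⇒ ln(φ₀ₐ/φ₀ᵦ) = (βₐ − βᵦ)·Z
Z = ln(0.62/0.47) / (0.54 − 0.34) = 0.2770 / 0.2 = 1.385 km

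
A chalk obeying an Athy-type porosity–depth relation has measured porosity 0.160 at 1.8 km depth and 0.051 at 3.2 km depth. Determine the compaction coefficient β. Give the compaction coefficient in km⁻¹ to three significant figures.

0.817 km⁻¹

Athy: phi(z) = phi₀ e^(−βz) ⇒ phi₁/phi₂ = e^{β(z₂−z₁)} ⇒ β = ln(phi₁/phi₂)/(z₂−z₁)
β = ln(0.16/0.051) / (3.2 − 1.8) = ln(3.137) / 1.4 = 1.1433 / 1.4 = 0.8167 km⁻¹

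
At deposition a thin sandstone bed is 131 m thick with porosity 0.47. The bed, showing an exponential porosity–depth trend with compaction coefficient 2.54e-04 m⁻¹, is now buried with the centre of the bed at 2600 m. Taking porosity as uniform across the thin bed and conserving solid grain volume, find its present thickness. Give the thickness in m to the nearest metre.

Working in km (1 km = 1000 m; β in km⁻¹ = β in m⁻¹ × 1000):
Porosity at 2.6 km: phi = 0.47·exp(−0.254×2.6) = 0.2428
Solid-volume conservation: h(1−phi) = h₀(1−phi₀) ⇒ h = h₀·(1−phi₀)/(1−phi)
h = 0.131 × (1 − 0.47)/(1 − 0.2428) = 0.131 × 0.7000 = 0.0917 km

92 m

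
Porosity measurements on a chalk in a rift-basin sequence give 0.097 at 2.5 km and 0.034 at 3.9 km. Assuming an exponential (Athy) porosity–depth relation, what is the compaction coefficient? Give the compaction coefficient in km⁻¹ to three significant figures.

0.749 km⁻¹

Athy: φ(z) = φ₀ e^(−cz) ⇒ φ₁/φ₂ = e^{c(z₂−z₁)} ⇒ c = ln(φ₁/φ₂)/(z₂−z₁)
c = ln(0.097/0.034) / (3.9 − 2.5) = ln(2.853) / 1.4 = 1.0484 / 1.4 = 0.7488 km⁻¹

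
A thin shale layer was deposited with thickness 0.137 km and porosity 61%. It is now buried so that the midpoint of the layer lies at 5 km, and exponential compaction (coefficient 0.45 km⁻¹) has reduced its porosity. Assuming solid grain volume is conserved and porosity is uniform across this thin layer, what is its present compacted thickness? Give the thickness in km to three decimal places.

0.057 km

Porosity at 5 km: φ = 0.61·exp(−0.45×5) = 0.0643
Solid-volume conservation: h(1−φ) = h₀(1−φ₀) ⇒ h = h₀·(1−φ₀)/(1−φ)
h = 0.137 × (1 − 0.61)/(1 − 0.0643) = 0.137 × 0.4168 = 0.0571 km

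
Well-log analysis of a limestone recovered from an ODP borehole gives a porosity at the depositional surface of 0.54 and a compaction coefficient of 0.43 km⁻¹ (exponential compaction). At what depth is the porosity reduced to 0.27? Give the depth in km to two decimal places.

Invert Athy's law: Z = ln(φ₀/φ) / k
Z = ln(0.54/0.27) / 0.43 = ln(2) / 0.43 = 0.6931 / 0.43 = 1.612 km

1.61 km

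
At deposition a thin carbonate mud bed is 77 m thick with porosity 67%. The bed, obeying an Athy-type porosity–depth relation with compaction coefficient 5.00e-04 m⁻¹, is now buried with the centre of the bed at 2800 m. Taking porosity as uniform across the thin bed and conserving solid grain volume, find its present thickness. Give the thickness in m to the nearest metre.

30 m

Working in km (1 km = 1000 m; β in km⁻¹ = β in m⁻¹ × 1000):
Porosity at 2.8 km: phi = 0.67·exp(−0.5×2.8) = 0.1652
Solid-volume conservation: h(1−phi) = h₀(1−phi₀) ⇒ h = h₀·(1−phi₀)/(1−phi)
h = 0.077 × (1 − 0.67)/(1 − 0.1652) = 0.077 × 0.3953 = 0.0304 km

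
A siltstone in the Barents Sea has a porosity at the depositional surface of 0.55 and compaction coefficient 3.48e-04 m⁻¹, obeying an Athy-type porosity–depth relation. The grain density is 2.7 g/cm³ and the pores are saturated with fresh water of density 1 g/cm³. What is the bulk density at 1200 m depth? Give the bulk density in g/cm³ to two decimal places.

Working in km (1 km = 1000 m; k in km⁻¹ = k in m⁻¹ × 1000):
Porosity at depth: n = 0.55·exp(−0.348×1.2) = 0.55×0.6586 = 0.3622
Bulk density: ρ_b = (1−n)ρ_g + n·ρ_f = 0.6378×2.7 + 0.3622×1
       = 1.722 + 0.362 = 2.084 g/cm³

2.08 g/cm³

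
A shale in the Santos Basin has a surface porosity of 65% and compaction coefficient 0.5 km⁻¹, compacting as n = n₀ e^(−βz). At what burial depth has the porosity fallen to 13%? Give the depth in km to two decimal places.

3.22 km

Invert Athy's law: z = ln(n₀/n) / β
z = ln(0.65/0.13) / 0.5 = ln(5) / 0.5 = 1.6094 / 0.5 = 3.219 km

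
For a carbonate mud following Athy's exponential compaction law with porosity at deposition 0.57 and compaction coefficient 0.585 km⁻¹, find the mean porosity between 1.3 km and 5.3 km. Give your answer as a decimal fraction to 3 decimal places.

0.103

⟨n⟩ = (1/(d₂−d₁)) ∫ n₀ e^(−cd) dd = n₀·(e^(−c·d₁) − e^(−c·d₂)) / (c·(d₂−d₁))
e^(−0.585×1.3) = 0.4674; e^(−0.585×5.3) = 0.0450
⟨n⟩ = 0.57 × (0.4674 − 0.0450) / (0.585 × 4) = 0.57 × 0.1805 = 0.1029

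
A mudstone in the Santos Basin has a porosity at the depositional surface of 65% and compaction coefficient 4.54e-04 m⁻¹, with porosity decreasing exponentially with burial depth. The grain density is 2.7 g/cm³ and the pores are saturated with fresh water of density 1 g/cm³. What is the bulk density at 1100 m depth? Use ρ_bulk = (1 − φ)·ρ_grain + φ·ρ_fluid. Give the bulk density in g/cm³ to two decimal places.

Working in km (1 km = 1000 m; β in km⁻¹ = β in m⁻¹ × 1000):
Porosity at depth: phi = 0.65·exp(−0.454×1.1) = 0.65×0.6069 = 0.3945
Bulk density: ρ_b = (1−phi)ρ_g + phi·ρ_f = 0.6055×2.7 + 0.3945×1
       = 1.635 + 0.394 = 2.029 g/cm³

2.03 g/cm³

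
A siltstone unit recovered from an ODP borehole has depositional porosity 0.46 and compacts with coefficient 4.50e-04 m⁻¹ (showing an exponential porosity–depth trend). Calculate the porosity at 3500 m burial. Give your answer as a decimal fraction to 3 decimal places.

Working in km (1 km = 1000 m; c in km⁻¹ = c in m⁻¹ × 1000):
n = n₀·exp(−c·z) = 0.46 × exp(−0.45 × 3.5) = 0.46 × exp(−1.575)
  = 0.46 × 0.2070 = 0.0952

0.095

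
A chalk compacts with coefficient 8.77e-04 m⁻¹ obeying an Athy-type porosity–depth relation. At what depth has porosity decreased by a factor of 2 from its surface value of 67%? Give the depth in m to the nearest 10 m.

790 m

Working in km (1 km = 1000 m; k in km⁻¹ = k in m⁻¹ × 1000):
n/n₀ = 1/2 ⇒ exp(−k·z) = 1/2 ⇒ z = ln(2) / k
z = 0.6931 / 0.877 = 0.790 km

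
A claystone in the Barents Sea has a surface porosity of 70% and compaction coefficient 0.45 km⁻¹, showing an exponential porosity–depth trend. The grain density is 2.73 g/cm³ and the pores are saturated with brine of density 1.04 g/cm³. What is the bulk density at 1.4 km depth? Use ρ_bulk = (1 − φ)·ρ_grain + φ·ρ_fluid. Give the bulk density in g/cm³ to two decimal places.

2.10 g/cm³

Porosity at depth: phi = 0.7·exp(−0.45×1.4) = 0.7×0.5326 = 0.3728
Bulk density: ρ_b = (1−phi)ρ_g + phi·ρ_f = 0.6272×2.73 + 0.3728×1.04
       = 1.712 + 0.388 = 2.100 g/cm³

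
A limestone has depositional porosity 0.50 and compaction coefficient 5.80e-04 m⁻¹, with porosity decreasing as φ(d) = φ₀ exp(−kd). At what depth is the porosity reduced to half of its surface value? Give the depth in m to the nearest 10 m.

Working in km (1 km = 1000 m; k in km⁻¹ = k in m⁻¹ × 1000):
φ/φ₀ = 1/2 ⇒ exp(−k·d) = 1/2 ⇒ d = ln(2) / k
d = 0.6931 / 0.58 = 1.195 km

1200 m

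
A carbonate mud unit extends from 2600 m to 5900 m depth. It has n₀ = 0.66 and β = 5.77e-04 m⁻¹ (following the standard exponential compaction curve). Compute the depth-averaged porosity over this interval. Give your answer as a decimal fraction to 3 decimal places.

Working in km (1 km = 1000 m; β in km⁻¹ = β in m⁻¹ × 1000):
⟨n⟩ = (1/(d₂−d₁)) ∫ n₀ e^(−βd) dd = n₀·(e^(−β·d₁) − e^(−β·d₂)) / (β·(d₂−d₁))
e^(−0.577×2.6) = 0.2231; e^(−0.577×5.9) = 0.0332
⟨n⟩ = 0.66 × (0.2231 − 0.0332) / (0.577 × 3.3) = 0.66 × 0.0997 = 0.0658

0.066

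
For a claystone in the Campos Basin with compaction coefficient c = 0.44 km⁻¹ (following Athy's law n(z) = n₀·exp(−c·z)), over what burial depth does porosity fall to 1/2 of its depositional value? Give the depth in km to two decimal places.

n/n₀ = 1/2 ⇒ exp(−c·z) = 1/2 ⇒ z = ln(2) / c
z = 0.6931 / 0.44 = 1.575 km

1.58 km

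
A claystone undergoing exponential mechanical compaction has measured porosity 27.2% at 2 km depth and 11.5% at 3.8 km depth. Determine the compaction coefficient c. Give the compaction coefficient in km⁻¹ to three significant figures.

Athy: φ(z) = φ₀ e^(−cz) ⇒ φ₁/φ₂ = e^{c(z₂−z₁)} ⇒ c = ln(φ₁/φ₂)/(z₂−z₁)
c = ln(0.272/0.115) / (3.8 − 2) = ln(2.365) / 1.8 = 0.8609 / 1.8 = 0.4783 km⁻¹

0.478 km⁻¹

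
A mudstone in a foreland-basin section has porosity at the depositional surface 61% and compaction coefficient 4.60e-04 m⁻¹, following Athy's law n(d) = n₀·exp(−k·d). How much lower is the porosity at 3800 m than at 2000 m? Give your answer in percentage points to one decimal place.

13.7 percentage points

Working in km (1 km = 1000 m; k in km⁻¹ = k in m⁻¹ × 1000):
n(2) = 0.61·e^(−0.46×2) = 0.2431
n(3.8) = 0.61·e^(−0.46×3.8) = 0.1062
Δn = 0.2431 − 0.1062 = 0.1369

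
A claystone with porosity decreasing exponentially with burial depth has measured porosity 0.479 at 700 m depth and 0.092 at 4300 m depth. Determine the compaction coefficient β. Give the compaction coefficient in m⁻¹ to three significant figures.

Working in km (1 km = 1000 m; β in km⁻¹ = β in m⁻¹ × 1000):
Athy: n(d) = n₀ e^(−βd) ⇒ n₁/n₂ = e^{β(d₂−d₁)} ⇒ β = ln(n₁/n₂)/(d₂−d₁)
β = ln(0.479/0.092) / (4.3 − 0.7) = ln(5.207) / 3.6 = 1.6499 / 3.6 = 0.4583 km⁻¹

0.000458 m⁻¹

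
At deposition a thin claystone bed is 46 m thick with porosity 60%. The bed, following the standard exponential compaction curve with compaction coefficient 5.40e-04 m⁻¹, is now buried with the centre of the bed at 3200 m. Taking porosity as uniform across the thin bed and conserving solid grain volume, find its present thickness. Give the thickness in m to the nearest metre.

Working in km (1 km = 1000 m; k in km⁻¹ = k in m⁻¹ × 1000):
Porosity at 3.2 km: phi = 0.6·exp(−0.54×3.2) = 0.1066
Solid-volume conservation: h(1−phi) = h₀(1−phi₀) ⇒ h = h₀·(1−phi₀)/(1−phi)
h = 0.046 × (1 − 0.6)/(1 − 0.1066) = 0.046 × 0.4477 = 0.0206 km

21 m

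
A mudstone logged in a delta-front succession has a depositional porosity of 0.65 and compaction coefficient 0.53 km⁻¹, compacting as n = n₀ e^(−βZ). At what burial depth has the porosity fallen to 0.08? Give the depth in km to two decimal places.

3.95 km

Invert Athy's law: Z = ln(n₀/n) / β
Z = ln(0.65/0.08) / 0.53 = ln(8.125) / 0.53 = 2.0949 / 0.53 = 3.953 km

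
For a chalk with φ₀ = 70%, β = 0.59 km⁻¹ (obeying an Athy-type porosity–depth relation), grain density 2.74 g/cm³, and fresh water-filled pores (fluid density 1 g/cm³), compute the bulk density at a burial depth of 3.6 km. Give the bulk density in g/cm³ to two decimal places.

2.59 g/cm³

Porosity at depth: φ = 0.7·exp(−0.59×3.6) = 0.7×0.1196 = 0.0837
Bulk density: ρ_b = (1−φ)ρ_g + φ·ρ_f = 0.9163×2.74 + 0.0837×1
       = 2.511 + 0.084 = 2.594 g/cm³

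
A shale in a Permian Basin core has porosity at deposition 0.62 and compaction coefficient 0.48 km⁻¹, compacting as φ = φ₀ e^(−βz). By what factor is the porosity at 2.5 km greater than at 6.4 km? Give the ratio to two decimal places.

6.50

φ(z₁)/φ(z₂) = e^(−β·z₁)/e^(−β·z₂) = e^{β(z₂−z₁)}
= exp(0.48 × 3.9) = exp(1.872) = 6.5013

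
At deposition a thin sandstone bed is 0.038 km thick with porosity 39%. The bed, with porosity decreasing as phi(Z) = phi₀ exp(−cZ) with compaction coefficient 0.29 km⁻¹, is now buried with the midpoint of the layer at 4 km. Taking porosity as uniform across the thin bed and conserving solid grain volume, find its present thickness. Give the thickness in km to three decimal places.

Porosity at 4 km: phi = 0.39·exp(−0.29×4) = 0.1223
Solid-volume conservation: h(1−phi) = h₀(1−phi₀) ⇒ h = h₀·(1−phi₀)/(1−phi)
h = 0.038 × (1 − 0.39)/(1 − 0.1223) = 0.038 × 0.6950 = 0.0264 km

0.026 km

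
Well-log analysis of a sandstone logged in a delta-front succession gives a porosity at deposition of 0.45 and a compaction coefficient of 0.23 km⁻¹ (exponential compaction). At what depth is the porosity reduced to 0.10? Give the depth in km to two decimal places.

6.54 km

Invert Athy's law: d = ln(n₀/n) / k
d = ln(0.45/0.1) / 0.23 = ln(4.5) / 0.23 = 1.5041 / 0.23 = 6.539 km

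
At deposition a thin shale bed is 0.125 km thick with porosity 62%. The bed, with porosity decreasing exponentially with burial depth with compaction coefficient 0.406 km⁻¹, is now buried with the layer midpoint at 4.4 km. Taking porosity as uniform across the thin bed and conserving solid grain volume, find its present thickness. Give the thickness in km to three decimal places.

Porosity at 4.4 km: φ = 0.62·exp(−0.406×4.4) = 0.1039
Solid-volume conservation: h(1−φ) = h₀(1−φ₀) ⇒ h = h₀·(1−φ₀)/(1−φ)
h = 0.125 × (1 − 0.62)/(1 − 0.1039) = 0.125 × 0.4241 = 0.0530 km

0.053 km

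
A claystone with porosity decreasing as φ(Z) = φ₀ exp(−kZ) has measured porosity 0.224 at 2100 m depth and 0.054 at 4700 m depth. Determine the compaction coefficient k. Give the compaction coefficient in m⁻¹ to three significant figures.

0.000547 m⁻¹

Working in km (1 km = 1000 m; k in km⁻¹ = k in m⁻¹ × 1000):
Athy: φ(Z) = φ₀ e^(−kZ) ⇒ φ₁/φ₂ = e^{k(Z₂−Z₁)} ⇒ k = ln(φ₁/φ₂)/(Z₂−Z₁)
k = ln(0.224/0.054) / (4.7 − 2.1) = ln(4.148) / 2.6 = 1.4227 / 2.6 = 0.5472 km⁻¹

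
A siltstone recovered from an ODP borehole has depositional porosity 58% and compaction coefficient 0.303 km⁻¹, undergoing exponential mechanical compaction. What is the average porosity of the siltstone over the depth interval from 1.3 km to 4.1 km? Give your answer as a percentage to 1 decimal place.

26.4%

⟨phi⟩ = (1/(d₂−d₁)) ∫ phi₀ e^(−cd) dd = phi₀·(e^(−c·d₁) − e^(−c·d₂)) / (c·(d₂−d₁))
e^(−0.303×1.3) = 0.6744; e^(−0.303×4.1) = 0.2887
⟨phi⟩ = 0.58 × (0.6744 − 0.2887) / (0.303 × 2.8) = 0.58 × 0.4546 = 0.2637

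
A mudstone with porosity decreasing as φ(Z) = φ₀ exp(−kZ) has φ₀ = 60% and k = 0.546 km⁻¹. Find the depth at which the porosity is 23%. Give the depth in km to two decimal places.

Invert Athy's law: Z = ln(φ₀/φ) / k
Z = ln(0.6/0.23) / 0.546 = ln(2.609) / 0.546 = 0.9589 / 0.546 = 1.756 km

1.76 km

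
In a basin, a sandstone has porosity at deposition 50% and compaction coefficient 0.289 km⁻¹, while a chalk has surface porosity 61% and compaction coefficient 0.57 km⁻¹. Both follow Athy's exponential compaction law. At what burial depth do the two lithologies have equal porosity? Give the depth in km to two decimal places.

Set phi₀ₐ e^(−βₐz) = phi₀ᵦ e^(−βᵦz) ⇒ ln(phi₀ₐ/phi₀ᵦ) = (βₐ − βᵦ)·z
z = ln(0.5/0.61) / (0.289 − 0.57) = -0.1989 / -0.281 = 0.708 km

0.71 km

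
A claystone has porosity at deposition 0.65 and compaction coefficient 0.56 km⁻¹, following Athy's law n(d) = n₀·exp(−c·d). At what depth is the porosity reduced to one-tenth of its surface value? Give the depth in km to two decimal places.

n/n₀ = 1/10 ⇒ exp(−c·d) = 1/10 ⇒ d = ln(10) / c
d = 2.3026 / 0.56 = 4.112 km

4.11 km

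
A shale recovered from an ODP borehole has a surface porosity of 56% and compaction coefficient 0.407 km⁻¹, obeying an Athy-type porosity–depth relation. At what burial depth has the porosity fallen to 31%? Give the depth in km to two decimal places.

Invert Athy's law: Z = ln(φ₀/φ) / c
Z = ln(0.56/0.31) / 0.407 = ln(1.806) / 0.407 = 0.5914 / 0.407 = 1.453 km

1.45 km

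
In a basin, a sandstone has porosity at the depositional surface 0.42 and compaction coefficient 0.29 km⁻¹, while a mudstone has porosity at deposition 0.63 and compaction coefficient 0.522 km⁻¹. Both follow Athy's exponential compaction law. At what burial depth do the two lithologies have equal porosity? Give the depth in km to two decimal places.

Set phi₀ₐ e^(−cₐd) = phi₀ᵦ e^(−cᵦd) ⇒ ln(phi₀ₐ/phi₀ᵦ) = (cₐ − cᵦ)·d
d = ln(0.42/0.63) / (0.29 − 0.522) = -0.4055 / -0.232 = 1.748 km

1.75 km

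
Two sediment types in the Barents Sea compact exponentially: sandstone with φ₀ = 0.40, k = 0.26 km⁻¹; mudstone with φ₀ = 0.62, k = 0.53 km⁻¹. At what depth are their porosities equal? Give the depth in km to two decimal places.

Set φ₀ₐ e^(−kₐZ) = φ₀ᵦ e^(−kᵦZ) ⇒ ln(φ₀ₐ/φ₀ᵦ) = (kₐ − kᵦ)·Z
Z = ln(0.4/0.62) / (0.26 − 0.53) = -0.4383 / -0.27 = 1.623 km

1.62 km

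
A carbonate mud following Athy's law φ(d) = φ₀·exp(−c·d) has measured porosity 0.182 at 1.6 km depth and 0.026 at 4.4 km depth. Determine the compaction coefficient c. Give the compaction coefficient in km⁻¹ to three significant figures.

0.695 km⁻¹

Athy: φ(d) = φ₀ e^(−cd) ⇒ φ₁/φ₂ = e^{c(d₂−d₁)} ⇒ c = ln(φ₁/φ₂)/(d₂−d₁)
c = ln(0.182/0.026) / (4.4 − 1.6) = ln(7) / 2.8 = 1.9459 / 2.8 = 0.695 km⁻¹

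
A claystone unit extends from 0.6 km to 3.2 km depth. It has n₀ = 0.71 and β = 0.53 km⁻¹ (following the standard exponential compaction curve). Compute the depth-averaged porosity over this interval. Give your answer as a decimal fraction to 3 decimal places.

0.280

⟨n⟩ = (1/(z₂−z₁)) ∫ n₀ e^(−βz) dz = n₀·(e^(−β·z₁) − e^(−β·z₂)) / (β·(z₂−z₁))
e^(−0.53×0.6) = 0.7276; e^(−0.53×3.2) = 0.1834
⟨n⟩ = 0.71 × (0.7276 − 0.1834) / (0.53 × 2.6) = 0.71 × 0.3949 = 0.2804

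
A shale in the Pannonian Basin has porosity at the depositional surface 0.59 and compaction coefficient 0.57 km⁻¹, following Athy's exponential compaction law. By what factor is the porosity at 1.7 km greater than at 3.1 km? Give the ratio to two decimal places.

2.22

φ(z₁)/φ(z₂) = e^(−c·z₁)/e^(−c·z₂) = e^{c(z₂−z₁)}
= exp(0.57 × 1.4) = exp(0.798) = 2.2211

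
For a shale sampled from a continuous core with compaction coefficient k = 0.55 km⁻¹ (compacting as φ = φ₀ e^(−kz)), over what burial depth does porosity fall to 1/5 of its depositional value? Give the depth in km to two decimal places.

2.93 km

φ/φ₀ = 1/5 ⇒ exp(−k·z) = 1/5 ⇒ z = ln(5) / k
z = 1.6094 / 0.55 = 2.926 km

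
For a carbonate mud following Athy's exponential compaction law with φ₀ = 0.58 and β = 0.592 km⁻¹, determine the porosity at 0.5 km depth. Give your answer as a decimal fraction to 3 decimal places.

φ = φ₀·exp(−β·d) = 0.58 × exp(−0.592 × 0.5) = 0.58 × exp(−0.296)
  = 0.58 × 0.7438 = 0.4314

0.431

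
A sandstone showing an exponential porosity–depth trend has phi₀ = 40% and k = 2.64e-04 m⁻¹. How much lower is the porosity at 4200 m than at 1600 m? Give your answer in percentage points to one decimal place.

13.0 percentage points

Working in km (1 km = 1000 m; k in km⁻¹ = k in m⁻¹ × 1000):
phi(1.6) = 0.4·e^(−0.264×1.6) = 0.2622
phi(4.2) = 0.4·e^(−0.264×4.2) = 0.1320
Δphi = 0.2622 − 0.1320 = 0.1302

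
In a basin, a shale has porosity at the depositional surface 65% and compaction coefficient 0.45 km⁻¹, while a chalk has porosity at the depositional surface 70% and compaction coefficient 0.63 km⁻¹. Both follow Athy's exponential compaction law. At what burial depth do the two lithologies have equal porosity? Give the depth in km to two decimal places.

0.41 km

Set n₀ₐ e^(−kₐd) = n₀ᵦ e^(−kᵦd) ⇒ ln(n₀ₐ/n₀ᵦ) = (kₐ − kᵦ)·d
d = ln(0.65/0.7) / (0.45 − 0.63) = -0.0741 / -0.18 = 0.412 km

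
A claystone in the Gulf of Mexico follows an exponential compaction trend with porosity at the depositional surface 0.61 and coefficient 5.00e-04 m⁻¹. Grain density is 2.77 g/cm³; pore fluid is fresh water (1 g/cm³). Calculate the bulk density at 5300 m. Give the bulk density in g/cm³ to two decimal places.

Working in km (1 km = 1000 m; k in km⁻¹ = k in m⁻¹ × 1000):
Porosity at depth: n = 0.61·exp(−0.5×5.3) = 0.61×0.0707 = 0.0431
Bulk density: ρ_b = (1−n)ρ_g + n·ρ_f = 0.9569×2.77 + 0.0431×1
       = 2.651 + 0.043 = 2.694 g/cm³

2.69 g/cm³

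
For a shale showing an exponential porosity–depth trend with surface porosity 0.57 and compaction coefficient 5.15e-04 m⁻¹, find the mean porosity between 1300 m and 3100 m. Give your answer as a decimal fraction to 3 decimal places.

0.190

Working in km (1 km = 1000 m; c in km⁻¹ = c in m⁻¹ × 1000):
⟨phi⟩ = (1/(d₂−d₁)) ∫ phi₀ e^(−cd) dd = phi₀·(e^(−c·d₁) − e^(−c·d₂)) / (c·(d₂−d₁))
e^(−0.515×1.3) = 0.5120; e^(−0.515×3.1) = 0.2026
⟨phi⟩ = 0.57 × (0.5120 − 0.2026) / (0.515 × 1.8) = 0.57 × 0.3337 = 0.1902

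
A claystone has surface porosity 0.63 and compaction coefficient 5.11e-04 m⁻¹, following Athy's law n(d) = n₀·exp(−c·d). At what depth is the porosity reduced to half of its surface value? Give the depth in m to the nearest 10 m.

1360 m

Working in km (1 km = 1000 m; c in km⁻¹ = c in m⁻¹ × 1000):
n/n₀ = 1/2 ⇒ exp(−c·d) = 1/2 ⇒ d = ln(2) / c
d = 0.6931 / 0.511 = 1.356 km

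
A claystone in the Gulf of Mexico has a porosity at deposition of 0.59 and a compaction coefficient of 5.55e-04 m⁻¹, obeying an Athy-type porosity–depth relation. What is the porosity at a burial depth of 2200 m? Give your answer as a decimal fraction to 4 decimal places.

Working in km (1 km = 1000 m; k in km⁻¹ = k in m⁻¹ × 1000):
n = n₀·exp(−k·Z) = 0.59 × exp(−0.555 × 2.2) = 0.59 × exp(−1.221)
  = 0.59 × 0.2949 = 0.1740

0.1740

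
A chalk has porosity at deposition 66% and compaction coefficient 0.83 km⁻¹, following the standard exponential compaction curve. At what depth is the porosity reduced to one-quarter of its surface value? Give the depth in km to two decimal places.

1.67 km

φ/φ₀ = 1/4 ⇒ exp(−c·Z) = 1/4 ⇒ Z = ln(4) / c
Z = 1.3863 / 0.83 = 1.670 km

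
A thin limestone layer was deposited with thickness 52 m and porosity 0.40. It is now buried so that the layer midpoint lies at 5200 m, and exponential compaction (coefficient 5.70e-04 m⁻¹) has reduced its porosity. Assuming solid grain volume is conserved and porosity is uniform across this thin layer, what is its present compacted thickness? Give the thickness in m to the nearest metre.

Working in km (1 km = 1000 m; β in km⁻¹ = β in m⁻¹ × 1000):
Porosity at 5.2 km: phi = 0.4·exp(−0.57×5.2) = 0.0206
Solid-volume conservation: h(1−phi) = h₀(1−phi₀) ⇒ h = h₀·(1−phi₀)/(1−phi)
h = 0.052 × (1 − 0.4)/(1 − 0.0206) = 0.052 × 0.6126 = 0.0319 km

32 m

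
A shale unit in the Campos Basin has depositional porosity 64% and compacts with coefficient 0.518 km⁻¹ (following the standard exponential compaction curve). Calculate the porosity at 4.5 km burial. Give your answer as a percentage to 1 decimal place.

phi = phi₀·exp(−k·z) = 0.64 × exp(−0.518 × 4.5) = 0.64 × exp(−2.331)
  = 0.64 × 0.0972 = 0.0622

6.2%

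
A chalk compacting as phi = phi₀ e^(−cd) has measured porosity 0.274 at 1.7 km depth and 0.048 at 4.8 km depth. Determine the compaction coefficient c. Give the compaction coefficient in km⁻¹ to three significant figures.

Athy: phi(d) = phi₀ e^(−cd) ⇒ phi₁/phi₂ = e^{c(d₂−d₁)} ⇒ c = ln(phi₁/phi₂)/(d₂−d₁)
c = ln(0.274/0.048) / (4.8 − 1.7) = ln(5.708) / 3.1 = 1.7419 / 3.1 = 0.5619 km⁻¹

0.562 km⁻¹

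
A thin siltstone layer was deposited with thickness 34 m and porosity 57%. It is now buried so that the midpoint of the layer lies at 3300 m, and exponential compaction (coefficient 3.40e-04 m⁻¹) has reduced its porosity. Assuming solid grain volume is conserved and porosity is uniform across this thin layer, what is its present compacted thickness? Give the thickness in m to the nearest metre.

18 m

Working in km (1 km = 1000 m; c in km⁻¹ = c in m⁻¹ × 1000):
Porosity at 3.3 km: phi = 0.57·exp(−0.34×3.3) = 0.1856
Solid-volume conservation: h(1−phi) = h₀(1−phi₀) ⇒ h = h₀·(1−phi₀)/(1−phi)
h = 0.034 × (1 − 0.57)/(1 − 0.1856) = 0.034 × 0.5280 = 0.0180 km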